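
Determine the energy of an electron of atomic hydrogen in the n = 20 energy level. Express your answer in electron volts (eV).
-0.034 eV

The energy levels of a hydrogen-like atom are given by:
E_n = -13.6057 eV / n²

For n = 20:
E_20 = -13.6057 eV / 20²
E_20 = -13.6057 eV / 400
E_20 = -0.034 eV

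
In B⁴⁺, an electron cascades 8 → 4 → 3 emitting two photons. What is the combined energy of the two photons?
32.48 eV

The energy levels of B⁴⁺ are E_n = -13.6057 × 5² / n² eV.

First transition (8 → 4):
ΔE₁ = |E_4 - E_8|
ΔE₁ = |-21.25890625 - (-5.31472656)| = 15.94418 eV

Second transition (4 → 3):
ΔE₂ = |E_3 - E_4|
ΔE₂ = |-37.79361111 - (-21.25890625)| = 16.53470 eV

Total energy released:
E_total = ΔE₁ + ΔE₂ = 15.94418 + 16.53470 = 32.48 eV

Note: This equals the direct transition 8 → 3: 32.48 eV ✓
Energy is conserved regardless of the path taken.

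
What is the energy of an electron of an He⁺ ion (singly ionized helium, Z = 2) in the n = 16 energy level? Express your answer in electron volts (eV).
-0.212589 eV

The energy levels of a hydrogen-like atom are given by:
E_n = -13.6057 Z² / n² eV  (with Z = 2 for He⁺)

For n = 16:
E_16 = -13.6057 × 2² / 16²
E_16 = -13.6057 × 4 / 256
E_16 = -0.212589 eV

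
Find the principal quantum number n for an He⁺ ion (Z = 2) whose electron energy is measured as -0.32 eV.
n = 13

The exact energy levels follow E_n = -13.6057 Z² / n² eV with Z = 2.

The measured value (-0.32 eV) is reported to only 2 significant figures, so we must test candidate n values and see which one matches to that precision.

Candidate energies:
  n = 11:  E = -13.6057 × 2² / 11² = -0.44978 eV
  n = 12:  E = -13.6057 × 2² / 12² = -0.37794 eV
  n = 13:  E = -13.6057 × 2² / 13² = -0.32203 eV  ← matches
  n = 14:  E = -13.6057 × 2² / 14² = -0.27767 eV
  n = 15:  E = -13.6057 × 2² / 15² = -0.24188 eV

Checking against the measurement of -0.32 eV (2 sig figs), only n = 13 agrees:
E_13 = -0.32203 eV, which rounds to -0.32 eV ✓

Therefore n = 13.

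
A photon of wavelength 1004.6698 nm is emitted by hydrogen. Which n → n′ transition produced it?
n = 7 → n = 3

First, find the photon energy from the wavelength (hc = 1239.84 eV·nm):
E = hc/λ = 1239.84 eV·nm / 1004.6698 nm = 1.2340771 eV

The energy levels of hydrogen satisfy E_n = -13.6057 / n² eV, so an emission n_i → n_f releases
ΔE = 13.6057 × (1/n_f² − 1/n_i²) eV.

Setting ΔE equal to the photon energy:
1/n_f² − 1/n_i² = 1.2340771 / 13.6057 = 0.090702948

Since 1/n_i² must be positive, we need 1/n_f² > 0.090702948, i.e. n_f ≤ 3. For each allowed n_f, solve n_i = (1/n_f² − 0.090702948)^(−1/2) and check whether it is a whole number:
  n_f = 1: 1/n_i² = 1.000000000 − 0.090702948 = 0.909297052 → n_i = 1.049  (not an integer) ✗
  n_f = 2: 1/n_i² = 0.250000000 − 0.090702948 = 0.159297052 → n_i = 2.506  (not an integer) ✗
  n_f = 3: 1/n_i² = 0.111111111 − 0.090702948 = 0.020408163 → n_i = 7.000  → integer, n_i = 7 ✓

Only n_f = 3 gives an integer upper level, n_i = 7.

The transition is from n = 7 to n = 3 (emission).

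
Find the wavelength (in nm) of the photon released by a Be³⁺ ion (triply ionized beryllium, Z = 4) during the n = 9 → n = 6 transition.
369.062 nm

First, find the transition energy using E_n = -13.6057 Z² / n² eV:
E_9 = -13.6057 × 4² / 9² = -2.6875457 eV
E_6 = -13.6057 × 4² / 6² = -6.0469778 eV

Photon energy: |ΔE| = |E_6 - E_9| = 3.3594321 eV

Convert to wavelength using E = hc/λ with hc = 1239.84 eV·nm:
λ = hc/E = 1239.84 eV·nm / 3.3594321 eV
λ = 369.062 nm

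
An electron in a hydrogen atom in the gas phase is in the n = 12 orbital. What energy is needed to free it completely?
0.09448 eV

The ionization energy is the energy needed to remove the electron completely (n → ∞).

For hydrogen, E_n = -13.6057 eV / n².

At n = 12: E_12 = -13.6057 / 12² = -0.09448403 eV
At n = ∞: E_∞ = 0 eV

Ionization energy = E_∞ - E_12 = 0 - (-0.09448403) = 0.09448403 eV
Ionization energy ≈ 0.09448 eV

This is also called the binding energy of the electron in state n = 12.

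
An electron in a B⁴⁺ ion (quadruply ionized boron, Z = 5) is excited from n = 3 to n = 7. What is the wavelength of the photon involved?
40.186792 nm

First, find the transition energy using E_n = -13.6057 Z² / n² eV:
E_3 = -13.6057 × 5² / 3² = -37.79361111 eV
E_7 = -13.6057 × 5² / 7² = -6.94168367 eV

Photon energy: |ΔE| = |E_7 - E_3| = 30.85192744 eV

Convert to wavelength using E = hc/λ with hc = 1239.84 eV·nm:
λ = hc/E = 1239.84 eV·nm / 30.85192744 eV
λ = 40.186792 nm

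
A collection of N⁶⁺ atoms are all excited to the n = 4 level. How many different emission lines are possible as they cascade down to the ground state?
6

The electron can occupy levels n = 1, 2, ..., 4 during de-excitation — that is m = 4 - 1 + 1 = 4 distinct levels.

The number of distinct spectral lines equals the number of ways to choose 2 of these m levels (each pair gives one possible emission transition):

Number of lines = m(m-1)/2 = 4×3/2 = 6

These correspond to all possible transitions between the 4 levels:
4 → 3, 4 → 2, 4 → 1, 3 → 2, 3 → 1, 2 → 1

Each transition produces a photon with a unique energy (and thus wavelength). This count does not depend on Z.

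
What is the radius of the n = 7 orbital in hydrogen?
2.5930 nm (or 25.9297 Å)

The Bohr radius formula is:
r_n = n² a₀ / Z

where a₀ = 0.0529177 nm is the Bohr radius.

For H (Z = 1) at n = 7:
r_7 = 7² × 0.0529177 nm / 1
r_7 = 49 × 0.0529177 nm / 1
r_7 = 2.59297 nm / 1
r_7 = 2.5930 nm

The electron orbits at approximately 2.5930 nm from the nucleus.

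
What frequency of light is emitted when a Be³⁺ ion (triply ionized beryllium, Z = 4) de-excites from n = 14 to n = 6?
1.1936e+15 Hz

First, find the transition energy:
E_14 = -13.6057 × 4² / 14² = -1.1106694 eV
E_6 = -13.6057 × 4² / 6² = -6.0469778 eV
|ΔE| = |E_6 - E_14| = 4.9363084 eV

Convert to Joules: E = 4.9363084 eV × (1.602177 × 10⁻¹⁹ J/eV) = 7.908840e-19 J

Using E = hf:
f = E/h = 7.908840e-19 J / (6.62607 × 10⁻³⁴ J·s)
f = 1.1936e+15 Hz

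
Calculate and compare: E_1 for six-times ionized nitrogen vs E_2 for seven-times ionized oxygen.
N⁶⁺ at n = 1 (E = -666.679 eV)

Using E_n = -13.6057 Z² / n² eV:

N⁶⁺ (Z = 7) at n = 1:
E = -13.6057 × 7² / 1² = -13.6057 × 49 / 1 = -666.679300 eV

O⁷⁺ (Z = 8) at n = 2:
E = -13.6057 × 8² / 2² = -13.6057 × 64 / 4 = -217.691200 eV

Since -666.679300 eV < -217.691200 eV,
N⁶⁺ at n = 1 is more tightly bound (requires more energy to ionize).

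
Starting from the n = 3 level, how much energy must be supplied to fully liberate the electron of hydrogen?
1.511744 eV

The ionization energy is the energy needed to remove the electron completely (n → ∞).

For hydrogen, E_n = -13.6057 eV / n².

At n = 3: E_3 = -13.6057 / 3² = -1.511744444 eV
At n = ∞: E_∞ = 0 eV

Ionization energy = E_∞ - E_3 = 0 - (-1.511744444) = 1.511744444 eV
Ionization energy ≈ 1.511744 eV

This is also called the binding energy of the electron in state n = 3.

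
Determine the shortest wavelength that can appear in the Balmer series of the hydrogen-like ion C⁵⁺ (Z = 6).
10.125 nm

The series limit corresponds to the transition from n = ∞ to n = 2.
This is the highest energy (shortest wavelength) transition in the Balmer series.

E_∞ = 0 eV
E_2 = -13.6057 × 6² / 2² = -122.45130 eV

Energy at series limit:
ΔE = E_∞ - E_2 = 0 - (-122.45130) = 122.45130 eV
λ = hc/E = 1239.84 eV·nm / 122.45130 eV = 10.125 nm

This energy equals the ionization energy from the n = 2 state of C⁵⁺.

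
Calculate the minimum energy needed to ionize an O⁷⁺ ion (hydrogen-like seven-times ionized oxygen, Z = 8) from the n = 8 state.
13.61 eV

The ionization energy is the energy needed to remove the electron completely (n → ∞).

For a hydrogen-like ion with Z = 8, E_n = -13.6057 Z² / n² eV.

At n = 8: E_8 = -13.6057 × 8² / 8² = -13.60570 eV
At n = ∞: E_∞ = 0 eV

Ionization energy = E_∞ - E_8 = 0 - (-13.60570) = 13.60570 eV
Ionization energy ≈ 13.61 eV

This is also called the binding energy of the electron in state n = 8.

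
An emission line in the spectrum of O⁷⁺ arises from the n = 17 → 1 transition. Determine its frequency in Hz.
2.0982e+17 Hz

First, find the transition energy:
E_17 = -13.6057 × 8² / 17² = -3.0130270 eV
E_1 = -13.6057 × 8² / 1² = -870.7648000 eV
|ΔE| = |E_1 - E_17| = 867.7517730 eV

Convert to Joules: E = 867.7517730 eV × (1.602177 × 10⁻¹⁹ J/eV) = 1.390292e-16 J

Using E = hf:
f = E/h = 1.390292e-16 J / (6.62607 × 10⁻³⁴ J·s)
f = 2.0982e+17 Hz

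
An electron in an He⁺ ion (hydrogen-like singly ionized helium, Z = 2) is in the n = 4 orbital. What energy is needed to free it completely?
3.401425 eV

The ionization energy is the energy needed to remove the electron completely (n → ∞).

For a hydrogen-like ion with Z = 2, E_n = -13.6057 Z² / n² eV.

At n = 4: E_4 = -13.6057 × 2² / 4² = -3.401425000 eV
At n = ∞: E_∞ = 0 eV

Ionization energy = E_∞ - E_4 = 0 - (-3.401425000) = 3.401425000 eV
Ionization energy ≈ 3.401425 eV

This is also called the binding energy of the electron in state n = 4.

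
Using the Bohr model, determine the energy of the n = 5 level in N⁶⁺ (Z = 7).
-26.667 eV

For hydrogen-like ions, the energy levels scale with Z²:
E_n = -13.6057 Z² / n² eV

For N⁶⁺ (Z = 7) at n = 5:
E_5 = -13.6057 × 7² / 5²
E_5 = -13.6057 × 49 / 25
E_5 = -666.6793 / 25
E_5 = -26.667 eV

The energy is 49 times more negative than hydrogen at the same n due to the stronger nuclear charge.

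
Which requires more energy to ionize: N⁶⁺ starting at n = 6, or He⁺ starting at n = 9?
N⁶⁺ at n = 6 (E = -18.519 eV)

Using E_n = -13.6057 Z² / n² eV:

N⁶⁺ (Z = 7) at n = 6:
E = -13.6057 × 7² / 6² = -13.6057 × 49 / 36 = -18.518869 eV

He⁺ (Z = 2) at n = 9:
E = -13.6057 × 2² / 9² = -13.6057 × 4 / 81 = -0.671886 eV

Since -18.518869 eV < -0.671886 eV,
N⁶⁺ at n = 6 is more tightly bound (requires more energy to ionize).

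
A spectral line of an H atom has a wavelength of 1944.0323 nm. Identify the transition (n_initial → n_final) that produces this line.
n = 8 → n = 4

First, find the photon energy from the wavelength (hc = 1239.84 eV·nm):
E = hc/λ = 1239.84 eV·nm / 1944.0323 nm = 0.63776718 eV

The energy levels of hydrogen satisfy E_n = -13.6057 / n² eV, so an emission n_i → n_f releases
ΔE = 13.6057 × (1/n_f² − 1/n_i²) eV.

Setting ΔE equal to the photon energy:
1/n_f² − 1/n_i² = 0.63776718 / 13.6057 = 0.046874999

Since 1/n_i² must be positive, we need 1/n_f² > 0.046874999, i.e. n_f ≤ 4. For each allowed n_f, solve n_i = (1/n_f² − 0.046874999)^(−1/2) and check whether it is a whole number:
  n_f = 1: 1/n_i² = 1.000000000 − 0.046874999 = 0.953125001 → n_i = 1.024  (not an integer) ✗
  n_f = 2: 1/n_i² = 0.250000000 − 0.046874999 = 0.203125001 → n_i = 2.219  (not an integer) ✗
  n_f = 3: 1/n_i² = 0.111111111 − 0.046874999 = 0.064236112 → n_i = 3.946  (not an integer) ✗
  n_f = 4: 1/n_i² = 0.062500000 − 0.046874999 = 0.015625001 → n_i = 8.000  → integer, n_i = 8 ✓

Only n_f = 4 gives an integer upper level, n_i = 8.

The transition is from n = 8 to n = 4 (emission).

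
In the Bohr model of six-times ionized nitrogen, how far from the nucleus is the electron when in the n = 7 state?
0.3704 nm (or 3.7042 Å)

The Bohr radius formula is:
r_n = n² a₀ / Z

where a₀ = 0.0529177 nm is the Bohr radius.

For N⁶⁺ (Z = 7) at n = 7:
r_7 = 7² × 0.0529177 nm / 7
r_7 = 49 × 0.0529177 nm / 7
r_7 = 2.59297 nm / 7
r_7 = 0.3704 nm

The electron orbits at approximately 0.3704 nm from the nucleus.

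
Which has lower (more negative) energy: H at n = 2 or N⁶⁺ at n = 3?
N⁶⁺ at n = 3 (E = -74.0755 eV)

Using E_n = -13.6057 Z² / n² eV:

H (Z = 1) at n = 2:
E = -13.6057 × 1² / 2² = -13.6057 × 1 / 4 = -3.4014250 eV

N⁶⁺ (Z = 7) at n = 3:
E = -13.6057 × 7² / 3² = -13.6057 × 49 / 9 = -74.0754778 eV

Since -74.0754778 eV < -3.4014250 eV,
N⁶⁺ at n = 3 is more tightly bound (requires more energy to ionize).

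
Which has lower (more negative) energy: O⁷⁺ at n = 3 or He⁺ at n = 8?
O⁷⁺ at n = 3 (E = -96.75164 eV)

Using E_n = -13.6057 Z² / n² eV:

O⁷⁺ (Z = 8) at n = 3:
E = -13.6057 × 8² / 3² = -13.6057 × 64 / 9 = -96.75164444 eV

He⁺ (Z = 2) at n = 8:
E = -13.6057 × 2² / 8² = -13.6057 × 4 / 64 = -0.85035625 eV

Since -96.75164444 eV < -0.85035625 eV,
O⁷⁺ at n = 3 is more tightly bound (requires more energy to ionize).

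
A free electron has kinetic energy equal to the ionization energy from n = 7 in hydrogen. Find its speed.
3.13e+05 m/s (or 0.10425% of c)

The binding energy at n = 7 for hydrogen is:
E_7 = -13.6057/7² = -0.2776673 eV
|E_7| = 0.2776673 eV

Convert to Joules:
KE = 0.2776673 eV × (1.602177 × 10⁻¹⁹ J/eV) = 4.4487e-20 J

Using KE = ½mv²:
v = √(2·KE/m_e)
v = √(2 × 4.4487e-20 J / 9.10938 × 10⁻³¹ kg)
v = 3.13e+05 m/s

This is approximately 0.10425% the speed of light.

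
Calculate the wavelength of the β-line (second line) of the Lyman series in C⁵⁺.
2.8477 nm

The lines of a series are numbered from the longest wavelength (smallest ΔE) outward; the second line is the transition from n = n_f + 2 to n_f.
The Lyman series has all transitions ending at n_f = 1.

For C⁵⁺ (Z = 6), the second line (β-line) is the jump from n = 3 to n = 1:
E_3 = -13.6057 × 6² / 3² = -54.422800 eV
E_1 = -13.6057 × 6² / 1² = -489.805200 eV
ΔE = E_3 - E_1 = 435.382400 eV

λ = hc/E = 1239.84 eV·nm / 435.382400 eV
λ = 2.8477 nm

This is the β-line of the Lyman series in C⁵⁺.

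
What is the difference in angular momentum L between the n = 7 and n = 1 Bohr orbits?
6.3274e-34 J·s (or 6ℏ)

In the Bohr model, L_n = nℏ where ℏ = 1.054572e-34 J·s.

L_7 = 7ℏ = 7.382004e-34 J·s
L_1 = 1ℏ = 1.054572e-34 J·s

ΔL = L_7 - L_1 = (7 - 1)ℏ = 6ℏ
ΔL = 6 × 1.054572e-34 J·s = 6.3274e-34 J·s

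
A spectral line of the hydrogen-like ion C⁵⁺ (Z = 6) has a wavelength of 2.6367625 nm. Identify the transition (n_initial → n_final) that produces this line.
n = 5 → n = 1

First, find the photon energy from the wavelength (hc = 1239.84 eV·nm):
E = hc/λ = 1239.84 eV·nm / 2.6367625 nm = 470.21300 eV

The energy levels of C⁵⁺ satisfy E_n = -13.6057 × 6² / n² eV, so an emission n_i → n_f releases
ΔE = 13.6057 × 6² × (1/n_f² − 1/n_i²) eV.

Setting ΔE equal to the photon energy:
1/n_f² − 1/n_i² = 470.21300 / (13.6057 × 6²) = 0.96000002

Since 1/n_i² must be positive, we need 1/n_f² > 0.96000002, i.e. n_f ≤ 1. For each allowed n_f, solve n_i = (1/n_f² − 0.96000002)^(−1/2) and check whether it is a whole number:
  n_f = 1: 1/n_i² = 1.00000000 − 0.96000002 = 0.03999998 → n_i = 5.000  → integer, n_i = 5 ✓

Only n_f = 1 gives an integer upper level, n_i = 5.

The transition is from n = 5 to n = 1 (emission).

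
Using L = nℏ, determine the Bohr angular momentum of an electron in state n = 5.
5.273e-34 J·s (or 5ℏ)

In the Bohr model, angular momentum is quantized:
L = nℏ

where ℏ = h/(2π) = 1.05457e-34 J·s

For n = 5:
L = 5 × 1.05457e-34 J·s
L = 5.273e-34 J·s

This can also be written as L = 5ℏ.
The angular momentum is an integer multiple of the reduced Planck constant.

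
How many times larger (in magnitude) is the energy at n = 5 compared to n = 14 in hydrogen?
7.84

Using E_n = -13.6057 Z² / n² eV with Z = 1:

E_5 = -13.6057 / 5² = -13.6057 / 25 = -0.54422800 eV
E_14 = -13.6057 / 14² = -13.6057 / 196 = -0.06941684 eV

The ratio is:
E_5/E_14 = (-0.54422800) / (-0.06941684)
E_5/E_14 = (-13.6057/25) / (-13.6057/196)
E_5/E_14 = 196/25
E_5/E_14 = 7.84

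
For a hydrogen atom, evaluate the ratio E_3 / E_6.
4.000000

Using E_n = -13.6057 Z² / n² eV with Z = 1:

E_3 = -13.6057 / 3² = -13.6057 / 9 = -1.511744444444 eV
E_6 = -13.6057 / 6² = -13.6057 / 36 = -0.377936111111 eV

The ratio is:
E_3/E_6 = (-1.511744444444) / (-0.377936111111)
E_3/E_6 = (-13.6057/9) / (-13.6057/36)
E_3/E_6 = 36/9
E_3/E_6 = 4.000000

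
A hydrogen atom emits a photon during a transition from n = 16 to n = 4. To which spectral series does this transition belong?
Brackett series

The spectral series in hydrogen are named based on the final (lower) energy level:
- Lyman series: n_final = 1 (ultraviolet)
- Balmer series: n_final = 2 (visible/near-UV)
- Paschen series: n_final = 3 (infrared)
- Brackett series: n_final = 4 (infrared)
- Pfund series: n_final = 5 (far infrared)

Since this transition ends at n = 4, it belongs to the Brackett series.

For reference, this 16 → 4 line has photon energy
ΔE = 13.6057 eV × (1/4² - 1/16²) = 0.79720898438 eV,
corresponding to wavelength λ = hc/ΔE = 1239.84 eV·nm / 0.79720898438 eV = 1555.22582 nm in the infrared region.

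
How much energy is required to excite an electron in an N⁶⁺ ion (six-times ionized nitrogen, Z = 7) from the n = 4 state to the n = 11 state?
36.1577 eV

The energy levels of a hydrogen-like atom are E_n = -13.6057 Z² eV / n².

Energy at n = 4: E_4 = -13.6057 × 7² / 4² = -41.6674563 eV
Energy at n = 11: E_11 = -13.6057 × 7² / 11² = -5.5097463 eV

The excitation energy is the difference:
ΔE = E_11 - E_4
ΔE = -5.5097463 - (-41.6674563)
ΔE = 36.1577 eV

Since this is positive, energy must be absorbed (photon absorption).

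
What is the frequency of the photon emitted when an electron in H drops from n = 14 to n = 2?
8.06e+14 Hz

First, find the transition energy:
E_14 = -13.6057 / 14² = -0.069417 eV
E_2 = -13.6057 / 2² = -3.401425 eV
|ΔE| = |E_2 - E_14| = 3.332008 eV

Convert to Joules: E = 3.332008 eV × (1.602177 × 10⁻¹⁹ J/eV) = 5.3385e-19 J

Using E = hf:
f = E/h = 5.3385e-19 J / (6.62607 × 10⁻³⁴ J·s)
f = 8.06e+14 Hz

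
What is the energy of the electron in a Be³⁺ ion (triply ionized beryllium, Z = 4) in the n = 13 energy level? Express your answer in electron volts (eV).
-1.28811 eV

The energy levels of a hydrogen-like atom are given by:
E_n = -13.6057 Z² / n² eV  (with Z = 4 for Be³⁺)

For n = 13:
E_13 = -13.6057 × 4² / 13²
E_13 = -13.6057 × 16 / 169
E_13 = -1.28811 eV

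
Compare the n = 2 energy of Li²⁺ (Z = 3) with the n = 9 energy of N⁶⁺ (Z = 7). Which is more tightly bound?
Li²⁺ at n = 2 (E = -30.613 eV)

Using E_n = -13.6057 Z² / n² eV:

Li²⁺ (Z = 3) at n = 2:
E = -13.6057 × 3² / 2² = -13.6057 × 9 / 4 = -30.612825 eV

N⁶⁺ (Z = 7) at n = 9:
E = -13.6057 × 7² / 9² = -13.6057 × 49 / 81 = -8.230609 eV

Since -30.612825 eV < -8.230609 eV,
Li²⁺ at n = 2 is more tightly bound (requires more energy to ionize).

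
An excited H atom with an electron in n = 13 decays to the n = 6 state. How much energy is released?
0.2974 eV

The energy levels are E_n = -13.6057 eV / n².

Energy at n = 13: E_13 = -13.6057 / 13² = -0.0805071 eV
Energy at n = 6: E_6 = -13.6057 / 6² = -0.3779361 eV

For emission (electron falling to lower state), the photon energy is:
E_photon = E_13 - E_6 = |-0.0805071 - (-0.3779361)|
E_photon = 0.2974 eV

This energy is carried away by the emitted photon.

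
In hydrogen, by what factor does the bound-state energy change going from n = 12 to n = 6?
4.000000

Using E_n = -13.6057 Z² / n² eV with Z = 1:

E_6 = -13.6057 / 6² = -13.6057 / 36 = -0.377936111111 eV
E_12 = -13.6057 / 12² = -13.6057 / 144 = -0.094484027778 eV

The ratio is:
E_6/E_12 = (-0.377936111111) / (-0.094484027778)
E_6/E_12 = (-13.6057/36) / (-13.6057/144)
E_6/E_12 = 144/36
E_6/E_12 = 4.000000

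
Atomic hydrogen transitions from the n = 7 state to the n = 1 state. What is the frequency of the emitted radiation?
3.223e+15 Hz

First, find the transition energy:
E_7 = -13.6057 / 7² = -0.27767 eV
E_1 = -13.6057 / 1² = -13.60570 eV
|ΔE| = |E_1 - E_7| = 13.32803 eV

Convert to Joules: E = 13.32803 eV × (1.602177 × 10⁻¹⁹ J/eV) = 2.13539e-18 J

Using E = hf:
f = E/h = 2.13539e-18 J / (6.62607 × 10⁻³⁴ J·s)
f = 3.223e+15 Hz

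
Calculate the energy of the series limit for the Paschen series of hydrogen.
1.511744 eV

The series limit corresponds to the transition from n = ∞ to n = 3.
This is the highest energy (shortest wavelength) transition in the Paschen series.

E_∞ = 0 eV
E_3 = -13.6057 / 3² = -1.511744 eV

Energy at series limit:
ΔE = E_∞ - E_3 = 0 - (-1.511744) = 1.511744 eV

This energy equals the ionization energy from the n = 3 state of hydrogen.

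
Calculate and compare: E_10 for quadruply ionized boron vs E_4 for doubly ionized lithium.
Li²⁺ at n = 4 (E = -7.6532 eV)

Using E_n = -13.6057 Z² / n² eV:

B⁴⁺ (Z = 5) at n = 10:
E = -13.6057 × 5² / 10² = -13.6057 × 25 / 100 = -3.4014250 eV

Li²⁺ (Z = 3) at n = 4:
E = -13.6057 × 3² / 4² = -13.6057 × 9 / 16 = -7.6532063 eV

Since -7.6532063 eV < -3.4014250 eV,
Li²⁺ at n = 4 is more tightly bound (requires more energy to ionize).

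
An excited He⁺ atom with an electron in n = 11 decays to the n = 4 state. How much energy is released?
2.95165 eV

The energy levels are E_n = -13.6057 Z² eV / n².

Energy at n = 11: E_11 = -13.6057 × 2² / 11² = -0.44977521 eV
Energy at n = 4: E_4 = -13.6057 × 2² / 4² = -3.40142500 eV

For emission (electron falling to lower state), the photon energy is:
E_photon = E_11 - E_4 = |-0.44977521 - (-3.40142500)|
E_photon = 2.95165 eV

This energy is carried away by the emitted photon.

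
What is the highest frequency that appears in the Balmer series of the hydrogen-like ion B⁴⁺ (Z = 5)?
2.056e+16 Hz

The series limit corresponds to the transition from n = ∞ to n = 2.
This is the highest energy (shortest wavelength) transition in the Balmer series.

E_∞ = 0 eV
E_2 = -13.6057 × 5² / 2² = -85.0356250 eV

Energy at series limit:
ΔE = E_∞ - E_2 = 0 - (-85.0356250) = 85.0356250 eV
E = 85.0356250 eV × (1.602177 × 10⁻¹⁹ J/eV) = 1.36242e-17 J
f = E/h = 1.36242e-17 J / (6.62607 × 10⁻³⁴ J·s) = 2.056e+16 Hz

This energy equals the ionization energy from the n = 2 state of B⁴⁺.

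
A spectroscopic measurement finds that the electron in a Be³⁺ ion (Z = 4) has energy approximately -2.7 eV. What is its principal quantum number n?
n = 9

The exact energy levels follow E_n = -13.6057 Z² / n² eV with Z = 4.

The measured value (-2.7 eV) is reported to only 2 significant figures, so we must test candidate n values and see which one matches to that precision.

Candidate energies:
  n = 7:  E = -13.6057 × 4² / 7² = -4.44268 eV
  n = 8:  E = -13.6057 × 4² / 8² = -3.40143 eV
  n = 9:  E = -13.6057 × 4² / 9² = -2.68755 eV  ← matches
  n = 10:  E = -13.6057 × 4² / 10² = -2.17691 eV
  n = 11:  E = -13.6057 × 4² / 11² = -1.79910 eV

Checking against the measurement of -2.7 eV (2 sig figs), only n = 9 agrees:
E_9 = -2.68755 eV, which rounds to -2.7 eV ✓

Therefore n = 9.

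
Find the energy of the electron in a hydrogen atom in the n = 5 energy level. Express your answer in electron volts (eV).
-0.5442 eV

The energy levels of a hydrogen-like atom are given by:
E_n = -13.6057 eV / n²

For n = 5:
E_5 = -13.6057 eV / 5²
E_5 = -13.6057 eV / 25
E_5 = -0.5442 eV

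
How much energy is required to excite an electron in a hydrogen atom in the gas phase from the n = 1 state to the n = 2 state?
10.20428 eV

The energy levels of a hydrogen-like atom are E_n = -13.6057 eV / n².

Energy at n = 1: E_1 = -13.6057 / 1² = -13.60570000 eV
Energy at n = 2: E_2 = -13.6057 / 2² = -3.40142500 eV

The excitation energy is the difference:
ΔE = E_2 - E_1
ΔE = -3.40142500 - (-13.60570000)
ΔE = 10.20428 eV

Since this is positive, energy must be absorbed (photon absorption).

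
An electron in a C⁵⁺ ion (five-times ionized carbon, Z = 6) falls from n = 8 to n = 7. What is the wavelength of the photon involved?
529.2088 nm

First, find the transition energy using E_n = -13.6057 Z² / n² eV:
E_8 = -13.6057 × 6² / 8² = -7.65320625 eV
E_7 = -13.6057 × 6² / 7² = -9.99602449 eV

Photon energy: |ΔE| = |E_7 - E_8| = 2.34281824 eV

Convert to wavelength using E = hc/λ with hc = 1239.84 eV·nm:
λ = hc/E = 1239.84 eV·nm / 2.34281824 eV
λ = 529.2088 nm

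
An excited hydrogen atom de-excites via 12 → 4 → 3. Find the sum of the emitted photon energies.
1.417260 eV

The energy levels of hydrogen are E_n = -13.6057 / n² eV.

First transition (12 → 4):
ΔE₁ = |E_4 - E_12|
ΔE₁ = |-0.850356250000 - (-0.094484027778)| = 0.755872222 eV

Second transition (4 → 3):
ΔE₂ = |E_3 - E_4|
ΔE₂ = |-1.511744444444 - (-0.850356250000)| = 0.661388194 eV

Total energy released:
E_total = ΔE₁ + ΔE₂ = 0.755872222 + 0.661388194 = 1.417260 eV

Note: This equals the direct transition 12 → 3: 1.417260 eV ✓
Energy is conserved regardless of the path taken.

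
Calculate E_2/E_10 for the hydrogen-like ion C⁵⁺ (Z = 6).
25.0000

Using E_n = -13.6057 Z² / n² eV with Z = 6:

E_2 = -13.6057 × 6² / 2² = -489.8052 / 4 = -122.4513000000 eV
E_10 = -13.6057 × 6² / 10² = -489.8052 / 100 = -4.8980520000 eV

The ratio is:
E_2/E_10 = (-122.4513000000) / (-4.8980520000)
E_2/E_10 = (-489.8052/4) / (-489.8052/100)
E_2/E_10 = 100/4
E_2/E_10 = 25.0000
(Note: the Z² factors cancel in the ratio.)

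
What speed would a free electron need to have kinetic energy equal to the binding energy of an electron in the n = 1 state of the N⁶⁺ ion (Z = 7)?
1.531e+07 m/s (or 5.108154% of c)

The binding energy at n = 1 for N⁶⁺ is:
E_1 = -13.6057 × 7²/1² = -666.67930000 eV
|E_1| = 666.67930000 eV

Convert to Joules:
KE = 666.67930000 eV × (1.602177 × 10⁻¹⁹ J/eV) = 1.06814e-16 J

Using KE = ½mv²:
v = √(2·KE/m_e)
v = √(2 × 1.06814e-16 J / 9.10938 × 10⁻³¹ kg)
v = 1.531e+07 m/s

This is approximately 5.108154% the speed of light.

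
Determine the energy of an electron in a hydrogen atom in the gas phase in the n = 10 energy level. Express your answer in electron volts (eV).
-0.136057 eV

The energy levels of a hydrogen-like atom are given by:
E_n = -13.6057 eV / n²

For n = 10:
E_10 = -13.6057 eV / 10²
E_10 = -13.6057 eV / 100
E_10 = -0.136057 eV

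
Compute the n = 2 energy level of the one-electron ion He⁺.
-13.606 eV

For hydrogen-like ions, the energy levels scale with Z²:
E_n = -13.6057 Z² / n² eV

For He⁺ (Z = 2) at n = 2:
E_2 = -13.6057 × 2² / 2²
E_2 = -13.6057 × 4 / 4
E_2 = -54.4228 / 4
E_2 = -13.606 eV

The energy is 4 times more negative than hydrogen at the same n due to the stronger nuclear charge.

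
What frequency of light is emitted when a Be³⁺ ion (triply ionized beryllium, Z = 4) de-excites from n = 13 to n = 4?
2.978e+15 Hz

First, find the transition energy:
E_13 = -13.6057 × 4² / 13² = -1.288114 eV
E_4 = -13.6057 × 4² / 4² = -13.605700 eV
|ΔE| = |E_4 - E_13| = 12.317586 eV

Convert to Joules: E = 12.317586 eV × (1.602177 × 10⁻¹⁹ J/eV) = 1.97350e-18 J

Using E = hf:
f = E/h = 1.97350e-18 J / (6.62607 × 10⁻³⁴ J·s)
f = 2.978e+15 Hz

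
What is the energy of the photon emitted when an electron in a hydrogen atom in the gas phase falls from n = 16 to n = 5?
0.4911 eV

The energy levels are E_n = -13.6057 eV / n².

Energy at n = 16: E_16 = -13.6057 / 16² = -0.0531473 eV
Energy at n = 5: E_5 = -13.6057 / 5² = -0.5442280 eV

For emission (electron falling to lower state), the photon energy is:
E_photon = E_16 - E_5 = |-0.0531473 - (-0.5442280)|
E_photon = 0.4911 eV

This energy is carried away by the emitted photon.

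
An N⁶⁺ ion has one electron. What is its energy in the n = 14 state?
-3.401 eV

For hydrogen-like ions, the energy levels scale with Z²:
E_n = -13.6057 Z² / n² eV

For N⁶⁺ (Z = 7) at n = 14:
E_14 = -13.6057 × 7² / 14²
E_14 = -13.6057 × 49 / 196
E_14 = -666.6793 / 196
E_14 = -3.401 eV

The energy is 49 times more negative than hydrogen at the same n due to the stronger nuclear charge.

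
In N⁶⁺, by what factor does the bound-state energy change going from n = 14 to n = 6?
5.44444

Using E_n = -13.6057 Z² / n² eV with Z = 7:

E_6 = -13.6057 × 7² / 6² = -666.6793 / 36 = -18.51886944444 eV
E_14 = -13.6057 × 7² / 14² = -666.6793 / 196 = -3.40142500000 eV

The ratio is:
E_6/E_14 = (-18.51886944444) / (-3.40142500000)
E_6/E_14 = (-666.6793/36) / (-666.6793/196)
E_6/E_14 = 196/36
E_6/E_14 = 5.44444
(Note: the Z² factors cancel in the ratio.)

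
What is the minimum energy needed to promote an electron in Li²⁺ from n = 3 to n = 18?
13.2278 eV

The energy levels of a hydrogen-like atom are E_n = -13.6057 Z² eV / n².

Energy at n = 3: E_3 = -13.6057 × 3² / 3² = -13.6057000 eV
Energy at n = 18: E_18 = -13.6057 × 3² / 18² = -0.3779361 eV

The excitation energy is the difference:
ΔE = E_18 - E_3
ΔE = -0.3779361 - (-13.6057000)
ΔE = 13.2278 eV

Since this is positive, energy must be absorbed (photon absorption).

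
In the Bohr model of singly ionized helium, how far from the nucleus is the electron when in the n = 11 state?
3.20152 nm (or 32.01522 Å)

The Bohr radius formula is:
r_n = n² a₀ / Z

where a₀ = 0.05291772 nm is the Bohr radius.

For He⁺ (Z = 2) at n = 11:
r_11 = 11² × 0.05291772 nm / 2
r_11 = 121 × 0.05291772 nm / 2
r_11 = 6.403044 nm / 2
r_11 = 3.20152 nm

The electron orbits at approximately 3.20152 nm from the nucleus.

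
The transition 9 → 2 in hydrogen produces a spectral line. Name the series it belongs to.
Balmer series

The spectral series in hydrogen are named based on the final (lower) energy level:
- Lyman series: n_final = 1 (ultraviolet)
- Balmer series: n_final = 2 (visible/near-UV)
- Paschen series: n_final = 3 (infrared)
- Brackett series: n_final = 4 (infrared)
- Pfund series: n_final = 5 (far infrared)

Since this transition ends at n = 2, it belongs to the Balmer series.

For reference, this 9 → 2 line has photon energy
ΔE = 13.6057 eV × (1/2² - 1/9²) = 3.233453 eV,
corresponding to wavelength λ = hc/ΔE = 1239.84 eV·nm / 3.233453 eV = 383.44 nm in the visible/near-UV region.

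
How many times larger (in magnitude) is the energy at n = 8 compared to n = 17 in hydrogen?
4.515625

Using E_n = -13.6057 Z² / n² eV with Z = 1:

E_8 = -13.6057 / 8² = -13.6057 / 64 = -0.212589062500 eV
E_17 = -13.6057 / 17² = -13.6057 / 289 = -0.047078546713 eV

The ratio is:
E_8/E_17 = (-0.212589062500) / (-0.047078546713)
E_8/E_17 = (-13.6057/64) / (-13.6057/289)
E_8/E_17 = 289/64
E_8/E_17 = 4.515625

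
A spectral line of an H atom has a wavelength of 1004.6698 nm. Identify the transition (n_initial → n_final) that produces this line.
n = 7 → n = 3

First, find the photon energy from the wavelength (hc = 1239.84 eV·nm):
E = hc/λ = 1239.84 eV·nm / 1004.6698 nm = 1.2340771 eV

The energy levels of hydrogen satisfy E_n = -13.6057 / n² eV, so an emission n_i → n_f releases
ΔE = 13.6057 × (1/n_f² − 1/n_i²) eV.

Setting ΔE equal to the photon energy:
1/n_f² − 1/n_i² = 1.2340771 / 13.6057 = 0.090702948

Since 1/n_i² must be positive, we need 1/n_f² > 0.090702948, i.e. n_f ≤ 3. For each allowed n_f, solve n_i = (1/n_f² − 0.090702948)^(−1/2) and check whether it is a whole number:
  n_f = 1: 1/n_i² = 1.000000000 − 0.090702948 = 0.909297052 → n_i = 1.049  (not an integer) ✗
  n_f = 2: 1/n_i² = 0.250000000 − 0.090702948 = 0.159297052 → n_i = 2.506  (not an integer) ✗
  n_f = 3: 1/n_i² = 0.111111111 − 0.090702948 = 0.020408163 → n_i = 7.000  → integer, n_i = 7 ✓

Only n_f = 3 gives an integer upper level, n_i = 7.

The transition is from n = 7 to n = 3 (emission).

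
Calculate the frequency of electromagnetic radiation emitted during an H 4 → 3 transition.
1.599e+14 Hz

First, find the transition energy:
E_4 = -13.6057 / 4² = -0.8503563 eV
E_3 = -13.6057 / 3² = -1.5117444 eV
|ΔE| = |E_3 - E_4| = 0.6613881 eV

Convert to Joules: E = 0.6613881 eV × (1.602177 × 10⁻¹⁹ J/eV) = 1.05966e-19 J

Using E = hf:
f = E/h = 1.05966e-19 J / (6.62607 × 10⁻³⁴ J·s)
f = 1.599e+14 Hz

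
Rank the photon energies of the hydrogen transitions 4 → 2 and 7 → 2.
7 → 2

Calculate the energy for each transition:

Transition 4 → 2:
ΔE₁ = |E_2 - E_4| = |-13.6057/2² - (-13.6057/4²)|
ΔE₁ = |-3.40142500000 - (-0.85035625000)| = 2.55106875 eV

Transition 7 → 2:
ΔE₂ = |E_2 - E_7| = |-13.6057/2² - (-13.6057/7²)|
ΔE₂ = |-3.40142500000 - (-0.27766734694)| = 3.12375765 eV

Since 3.12375765 eV > 2.55106875 eV, the transition 7 → 2 emits the more energetic photon.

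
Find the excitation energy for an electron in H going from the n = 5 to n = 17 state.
0.50 eV

The energy levels of a hydrogen-like atom are E_n = -13.6057 eV / n².

Energy at n = 5: E_5 = -13.6057 / 5² = -0.54423 eV
Energy at n = 17: E_17 = -13.6057 / 17² = -0.04708 eV

The excitation energy is the difference:
ΔE = E_17 - E_5
ΔE = -0.04708 - (-0.54423)
ΔE = 0.50 eV

Since this is positive, energy must be absorbed (photon absorption).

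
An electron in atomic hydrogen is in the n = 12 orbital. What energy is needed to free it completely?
0.09 eV

The ionization energy is the energy needed to remove the electron completely (n → ∞).

For hydrogen, E_n = -13.6057 eV / n².

At n = 12: E_12 = -13.6057 / 12² = -0.09448 eV
At n = ∞: E_∞ = 0 eV

Ionization energy = E_∞ - E_12 = 0 - (-0.09448) = 0.09448 eV
Ionization energy ≈ 0.09 eV

This is also called the binding energy of the electron in state n = 12.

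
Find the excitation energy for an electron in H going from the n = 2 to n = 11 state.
3.2890 eV

The energy levels of a hydrogen-like atom are E_n = -13.6057 eV / n².

Energy at n = 2: E_2 = -13.6057 / 2² = -3.4014250 eV
Energy at n = 11: E_11 = -13.6057 / 11² = -0.1124438 eV

The excitation energy is the difference:
ΔE = E_11 - E_2
ΔE = -0.1124438 - (-3.4014250)
ΔE = 3.2890 eV

Since this is positive, energy must be absorbed (photon absorption).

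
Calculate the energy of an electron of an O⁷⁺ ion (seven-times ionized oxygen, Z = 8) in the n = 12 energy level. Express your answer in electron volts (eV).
-6.0470 eV

The energy levels of a hydrogen-like atom are given by:
E_n = -13.6057 Z² / n² eV  (with Z = 8 for O⁷⁺)

For n = 12:
E_12 = -13.6057 × 8² / 12²
E_12 = -13.6057 × 64 / 144
E_12 = -6.0470 eV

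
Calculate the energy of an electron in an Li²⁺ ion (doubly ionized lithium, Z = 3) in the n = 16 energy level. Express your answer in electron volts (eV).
-0.478 eV

The energy levels of a hydrogen-like atom are given by:
E_n = -13.6057 Z² / n² eV  (with Z = 3 for Li²⁺)

For n = 16:
E_16 = -13.6057 × 3² / 16²
E_16 = -13.6057 × 9 / 256
E_16 = -0.478 eV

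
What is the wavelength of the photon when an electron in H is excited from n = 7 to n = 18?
5260.82 nm

First, find the transition energy using E_n = -13.6057 / n² eV:
E_7 = -13.6057 / 7² = -0.27766735 eV
E_18 = -13.6057 / 18² = -0.04199290 eV

Photon energy: |ΔE| = |E_18 - E_7| = 0.23567445 eV

Convert to wavelength using E = hc/λ with hc = 1239.84 eV·nm:
λ = hc/E = 1239.84 eV·nm / 0.23567445 eV
λ = 5260.82 nm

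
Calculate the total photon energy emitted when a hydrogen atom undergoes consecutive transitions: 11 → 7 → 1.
13.493256 eV

The energy levels of hydrogen are E_n = -13.6057 / n² eV.

First transition (11 → 7):
ΔE₁ = |E_7 - E_11|
ΔE₁ = |-0.277667346939 - (-0.112443801653)| = 0.165223545 eV

Second transition (7 → 1):
ΔE₂ = |E_1 - E_7|
ΔE₂ = |-13.605700000000 - (-0.277667346939)| = 13.328032653 eV

Total energy released:
E_total = ΔE₁ + ΔE₂ = 0.165223545 + 13.328032653 = 13.493256 eV

Note: This equals the direct transition 11 → 1: 13.493256 eV ✓
Energy is conserved regardless of the path taken.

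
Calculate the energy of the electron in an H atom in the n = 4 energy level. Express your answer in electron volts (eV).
-0.85036 eV

The energy levels of a hydrogen-like atom are given by:
E_n = -13.6057 eV / n²

For n = 4:
E_4 = -13.6057 eV / 4²
E_4 = -13.6057 eV / 16
E_4 = -0.85036 eV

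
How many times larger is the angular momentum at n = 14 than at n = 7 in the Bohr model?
2.00

In the Bohr model, L_n = nℏ, so the ratio is purely the ratio of quantum numbers:

L_14/L_7 = 14ℏ / 7ℏ = 14/7 = 2.00

The angular momentum scales linearly with n.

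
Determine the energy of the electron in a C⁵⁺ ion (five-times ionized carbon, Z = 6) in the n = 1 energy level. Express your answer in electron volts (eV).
-489.8052 eV

The energy levels of a hydrogen-like atom are given by:
E_n = -13.6057 Z² / n² eV  (with Z = 6 for C⁵⁺)

For n = 1:
E_1 = -13.6057 × 6² / 1²
E_1 = -13.6057 × 36 / 1
E_1 = -489.8052 eV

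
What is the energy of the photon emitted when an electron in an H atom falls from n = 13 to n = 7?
0.197 eV

The energy levels are E_n = -13.6057 eV / n².

Energy at n = 13: E_13 = -13.6057 / 13² = -0.080507 eV
Energy at n = 7: E_7 = -13.6057 / 7² = -0.277667 eV

For emission (electron falling to lower state), the photon energy is:
E_photon = E_13 - E_7 = |-0.080507 - (-0.277667)|
E_photon = 0.197 eV

This energy is carried away by the emitted photon.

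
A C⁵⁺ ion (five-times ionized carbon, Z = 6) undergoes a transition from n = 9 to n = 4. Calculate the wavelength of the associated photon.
50.47007 nm

First, find the transition energy using E_n = -13.6057 Z² / n² eV:
E_9 = -13.6057 × 6² / 9² = -6.0469778 eV
E_4 = -13.6057 × 6² / 4² = -30.6128250 eV

Photon energy: |ΔE| = |E_4 - E_9| = 24.5658472 eV

Convert to wavelength using E = hc/λ with hc = 1239.84 eV·nm:
λ = hc/E = 1239.84 eV·nm / 24.5658472 eV
λ = 50.47007 nm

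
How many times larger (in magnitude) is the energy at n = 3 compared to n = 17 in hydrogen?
32.1111

Using E_n = -13.6057 Z² / n² eV with Z = 1:

E_3 = -13.6057 / 3² = -13.6057 / 9 = -1.5117444444 eV
E_17 = -13.6057 / 17² = -13.6057 / 289 = -0.0470785467 eV

The ratio is:
E_3/E_17 = (-1.5117444444) / (-0.0470785467)
E_3/E_17 = (-13.6057/9) / (-13.6057/289)
E_3/E_17 = 289/9
E_3/E_17 = 32.1111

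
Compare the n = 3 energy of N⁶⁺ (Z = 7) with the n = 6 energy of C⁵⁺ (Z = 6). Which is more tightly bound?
N⁶⁺ at n = 3 (E = -74.08 eV)

Using E_n = -13.6057 Z² / n² eV:

N⁶⁺ (Z = 7) at n = 3:
E = -13.6057 × 7² / 3² = -13.6057 × 49 / 9 = -74.07548 eV

C⁵⁺ (Z = 6) at n = 6:
E = -13.6057 × 6² / 6² = -13.6057 × 36 / 36 = -13.60570 eV

Since -74.07548 eV < -13.60570 eV,
N⁶⁺ at n = 3 is more tightly bound (requires more energy to ionize).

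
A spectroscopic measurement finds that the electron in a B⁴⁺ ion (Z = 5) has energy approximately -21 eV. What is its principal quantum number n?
n = 4

The exact energy levels follow E_n = -13.6057 Z² / n² eV with Z = 5.

The measured value (-21 eV) is reported to only 2 significant figures, so we must test candidate n values and see which one matches to that precision.

Candidate energies:
  n = 2:  E = -13.6057 × 5² / 2² = -85.03563 eV
  n = 3:  E = -13.6057 × 5² / 3² = -37.79361 eV
  n = 4:  E = -13.6057 × 5² / 4² = -21.25891 eV  ← matches
  n = 5:  E = -13.6057 × 5² / 5² = -13.60570 eV
  n = 6:  E = -13.6057 × 5² / 6² = -9.44840 eV

Checking against the measurement of -21 eV (2 sig figs), only n = 4 agrees:
E_4 = -21.25891 eV, which rounds to -21 eV ✓

Therefore n = 4.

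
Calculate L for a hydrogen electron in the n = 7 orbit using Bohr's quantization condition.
7.3820e-34 J·s (or 7ℏ)

In the Bohr model, angular momentum is quantized:
L = nℏ

where ℏ = h/(2π) = 1.054572e-34 J·s

For n = 7:
L = 7 × 1.054572e-34 J·s
L = 7.3820e-34 J·s

This can also be written as L = 7ℏ.
The angular momentum is an integer multiple of the reduced Planck constant.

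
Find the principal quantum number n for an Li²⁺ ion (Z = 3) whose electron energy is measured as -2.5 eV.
n = 7

The exact energy levels follow E_n = -13.6057 Z² / n² eV with Z = 3.

The measured value (-2.5 eV) is reported to only 2 significant figures, so we must test candidate n values and see which one matches to that precision.

Candidate energies:
  n = 5:  E = -13.6057 × 3² / 5² = -4.89805 eV
  n = 6:  E = -13.6057 × 3² / 6² = -3.40143 eV
  n = 7:  E = -13.6057 × 3² / 7² = -2.49901 eV  ← matches
  n = 8:  E = -13.6057 × 3² / 8² = -1.91330 eV
  n = 9:  E = -13.6057 × 3² / 9² = -1.51174 eV

Checking against the measurement of -2.5 eV (2 sig figs), only n = 7 agrees:
E_7 = -2.49901 eV, which rounds to -2.5 eV ✓

Therefore n = 7.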